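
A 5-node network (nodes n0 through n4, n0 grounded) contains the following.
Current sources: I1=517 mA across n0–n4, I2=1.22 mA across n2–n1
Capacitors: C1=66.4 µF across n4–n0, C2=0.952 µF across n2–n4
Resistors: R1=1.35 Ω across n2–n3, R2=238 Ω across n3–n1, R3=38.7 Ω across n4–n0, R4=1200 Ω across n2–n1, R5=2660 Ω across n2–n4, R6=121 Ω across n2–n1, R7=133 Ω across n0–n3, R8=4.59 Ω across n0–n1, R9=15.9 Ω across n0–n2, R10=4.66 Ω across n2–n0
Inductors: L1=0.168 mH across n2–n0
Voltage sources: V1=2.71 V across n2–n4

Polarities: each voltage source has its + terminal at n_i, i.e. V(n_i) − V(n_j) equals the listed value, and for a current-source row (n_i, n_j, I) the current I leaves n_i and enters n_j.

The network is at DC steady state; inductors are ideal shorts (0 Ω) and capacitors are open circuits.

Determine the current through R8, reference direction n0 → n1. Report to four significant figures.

Apply KCL at each of the 4 non-ground nodes and solve the resulting linear system.
Node n1: branches {I2, R2, R4, R6, R8} → V_1 = 0.005278
Node n2: branches {R1, I2, L1, R4, R5, C2, R6, R9, R10, V1} → V_2 = 0.000
Node n3: branches {R1, R2, R7} → V_3 = 2.947e-05
Node n4: branches {I1, C1, R3, R5, C2, V1} → V_4 = -2.710
Source currents: i(L1)=0.5859, i(V1)=-0.5880

-0.001150 A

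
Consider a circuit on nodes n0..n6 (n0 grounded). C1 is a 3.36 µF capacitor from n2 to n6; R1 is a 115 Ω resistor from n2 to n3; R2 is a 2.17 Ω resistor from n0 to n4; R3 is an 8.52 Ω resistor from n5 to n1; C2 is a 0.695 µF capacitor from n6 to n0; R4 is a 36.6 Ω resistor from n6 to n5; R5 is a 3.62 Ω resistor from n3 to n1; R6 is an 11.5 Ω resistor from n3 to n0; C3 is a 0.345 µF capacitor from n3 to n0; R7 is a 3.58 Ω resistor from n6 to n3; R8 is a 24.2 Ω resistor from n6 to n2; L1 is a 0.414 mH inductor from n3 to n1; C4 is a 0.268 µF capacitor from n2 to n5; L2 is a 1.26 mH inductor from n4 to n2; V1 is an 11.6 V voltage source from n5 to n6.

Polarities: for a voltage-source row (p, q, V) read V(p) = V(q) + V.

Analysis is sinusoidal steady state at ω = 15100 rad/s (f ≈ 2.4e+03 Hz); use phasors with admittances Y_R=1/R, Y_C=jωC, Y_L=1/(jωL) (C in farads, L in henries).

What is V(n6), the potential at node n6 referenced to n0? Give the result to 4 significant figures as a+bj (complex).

-1.855-0.1897j V

Element admittances at ω=15100 rad/s:
  Y(C1) = 0.000+0.05074j S between n2,n6
  Y(R1) = 0.008696+0.000j S between n2,n3
  Y(R2) = 0.4608+0.000j S between n0,n4
  Y(R3) = 0.1174+0.000j S between n5,n1
  Y(C2) = 0.000+0.01049j S between n6,n0
  Y(R4) = 0.02732+0.000j S between n6,n5
  Y(R5) = 0.2762+0.000j S between n3,n1
  Y(R6) = 0.08696+0.000j S between n3,n0
  Y(C3) = 0.000+0.005209j S between n3,n0
  Y(R7) = 0.2793+0.000j S between n6,n3
  Y(R8) = 0.04132+0.000j S between n6,n2
  Y(L1) = 0.000-0.1600j S between n3,n1
  Y(C4) = 0.000+0.004047j S between n2,n5
  Y(L2) = 0.000-0.05256j S between n4,n2
  V1: constraint V(n5)−V(n6) = 11.6
Assemble and solve the 7×7 MNA system:
  V(n1)=2.991+0.5810j  V(n2)=-1.134-1.124j  V(n3)=0.6999-0.4183j  V(n4)=-0.1411+0.1133j  V(n5)=9.745-0.1897j  V(n6)=-1.855-0.1897j
  i(V1)=-1.106+0.04642j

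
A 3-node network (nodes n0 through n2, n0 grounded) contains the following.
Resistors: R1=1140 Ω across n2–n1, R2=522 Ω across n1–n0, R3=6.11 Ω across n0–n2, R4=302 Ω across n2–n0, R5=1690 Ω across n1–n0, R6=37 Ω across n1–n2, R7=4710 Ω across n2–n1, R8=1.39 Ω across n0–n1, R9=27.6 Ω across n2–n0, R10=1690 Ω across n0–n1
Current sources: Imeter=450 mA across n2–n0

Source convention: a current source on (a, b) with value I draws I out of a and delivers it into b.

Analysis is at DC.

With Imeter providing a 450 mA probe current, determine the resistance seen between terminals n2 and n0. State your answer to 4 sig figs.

MNA unknowns: 2 node voltages V₁..V_2
R1: Y=0.0008772 on G[2,1]
R2: Y=0.001916 on G[1,0]
R3: Y=0.1637 on G[0,2]
R4: Y=0.003311 on G[2,0]
R5: Y=0.0005917 on G[1,0]
R6: Y=0.02703 on G[1,2]
R7: Y=0.0002123 on G[2,1]
R8: Y=0.7194 on G[0,1]
R9: Y=0.03623 on G[2,0]
R10: Y=0.0005917 on G[0,1]
Imeter: z[2]−=0.45, z[0]+=0.45
solve → V1=-0.07320, V2=-1.954

R_eq = 4.343 Ω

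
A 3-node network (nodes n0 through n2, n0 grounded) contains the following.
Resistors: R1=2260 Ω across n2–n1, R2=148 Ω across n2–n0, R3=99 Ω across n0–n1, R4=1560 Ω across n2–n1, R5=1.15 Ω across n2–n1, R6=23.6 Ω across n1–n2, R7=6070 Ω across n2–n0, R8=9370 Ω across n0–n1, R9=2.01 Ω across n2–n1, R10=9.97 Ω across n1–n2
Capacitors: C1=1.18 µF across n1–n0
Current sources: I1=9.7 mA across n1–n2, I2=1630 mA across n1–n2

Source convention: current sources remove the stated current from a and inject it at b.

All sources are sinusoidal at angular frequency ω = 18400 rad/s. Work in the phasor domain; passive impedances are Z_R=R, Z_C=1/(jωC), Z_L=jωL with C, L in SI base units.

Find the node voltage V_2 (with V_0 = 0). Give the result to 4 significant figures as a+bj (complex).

Element admittances at ω=18400 rad/s:
  Y(R1) = 0.0004425+0.000j S between n2,n1
  Y(R2) = 0.006757+0.000j S between n2,n0
  Y(R3) = 0.01010+0.000j S between n0,n1
  Y(R4) = 0.0006410+0.000j S between n2,n1
  Y(R5) = 0.8696+0.000j S between n2,n1
  Y(R6) = 0.04237+0.000j S between n1,n2
  Y(C1) = 0.000+0.02171j S between n1,n0
  Y(R7) = 0.0001647+0.000j S between n2,n0
  Y(R8) = 0.0001067+0.000j S between n0,n1
  Y(R9) = 0.4975+0.000j S between n2,n1
  I1: injects 0.0097 A into n2 (from n1)
  Y(R10) = 0.1003+0.000j S between n1,n2
  I2: injects 1.63 A into n2 (from n1)
Assemble and solve the 2×2 MNA system:
  V(n1)=-0.1674+0.2126j  V(n2)=0.9137+0.2116j

0.9137+0.2116j V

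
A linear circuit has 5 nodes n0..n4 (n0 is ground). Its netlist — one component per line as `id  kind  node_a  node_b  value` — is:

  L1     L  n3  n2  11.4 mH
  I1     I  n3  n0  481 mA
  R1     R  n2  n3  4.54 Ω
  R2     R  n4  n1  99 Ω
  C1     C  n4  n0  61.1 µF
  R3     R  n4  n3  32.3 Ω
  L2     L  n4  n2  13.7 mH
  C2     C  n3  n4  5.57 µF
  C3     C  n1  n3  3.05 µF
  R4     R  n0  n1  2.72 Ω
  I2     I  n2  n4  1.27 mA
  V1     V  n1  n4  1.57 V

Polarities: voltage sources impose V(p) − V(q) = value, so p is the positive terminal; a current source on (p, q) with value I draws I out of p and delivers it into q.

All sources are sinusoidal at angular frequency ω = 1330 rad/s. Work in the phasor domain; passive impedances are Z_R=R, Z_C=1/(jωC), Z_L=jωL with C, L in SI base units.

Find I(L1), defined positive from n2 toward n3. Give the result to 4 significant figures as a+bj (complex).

Apply KCL at each of the 4 non-ground nodes and solve the resulting linear system.
Node n1: branches {R2, C3, R4, V1} → V_1 = -1.174+0.6066j
Node n2: branches {L1, R1, L2, I2} → V_2 = -7.425-5.736j
Node n3: branches {L1, I1, R1, R3, C2, C3} → V_3 = -9.191-5.098j
Node n4: branches {R2, C1, R3, L2, C2, I2, V1} → V_4 = -2.744+0.6066j
Source currents: i(V1)=0.4390-0.2555j

-0.04206-0.1164j A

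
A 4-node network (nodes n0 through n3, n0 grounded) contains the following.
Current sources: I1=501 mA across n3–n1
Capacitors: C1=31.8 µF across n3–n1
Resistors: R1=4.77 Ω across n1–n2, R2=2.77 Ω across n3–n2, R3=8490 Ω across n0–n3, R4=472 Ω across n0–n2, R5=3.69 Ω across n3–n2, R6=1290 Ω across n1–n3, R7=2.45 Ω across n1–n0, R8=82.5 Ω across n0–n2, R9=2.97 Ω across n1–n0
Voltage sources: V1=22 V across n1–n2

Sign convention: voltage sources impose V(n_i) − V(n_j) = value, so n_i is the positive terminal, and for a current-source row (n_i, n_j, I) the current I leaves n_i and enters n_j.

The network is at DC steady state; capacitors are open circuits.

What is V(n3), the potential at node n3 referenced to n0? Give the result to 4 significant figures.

-22.34 V

Element admittances at DC:
  I1: injects 0.501 A into n1 (from n3)
  Y(C1) = 0.000 S between n3,n1
  Y(R1) = 0.2096 S between n1,n2
  Y(R2) = 0.3610 S between n3,n2
  Y(R3) = 0.0001178 S between n0,n3
  Y(R4) = 0.002119 S between n0,n2
  Y(R5) = 0.2710 S between n3,n2
  Y(R6) = 0.0007752 S between n1,n3
  Y(R7) = 0.4082 S between n1,n0
  Y(R8) = 0.01212 S between n0,n2
  Y(R9) = 0.3367 S between n1,n0
  V1: constraint V(n1)−V(n2) = 22
Assemble and solve the 4×4 MNA system:
  V(n1)=0.4162  V(n2)=-21.58  V(n3)=-22.34
  i(V1)=-4.439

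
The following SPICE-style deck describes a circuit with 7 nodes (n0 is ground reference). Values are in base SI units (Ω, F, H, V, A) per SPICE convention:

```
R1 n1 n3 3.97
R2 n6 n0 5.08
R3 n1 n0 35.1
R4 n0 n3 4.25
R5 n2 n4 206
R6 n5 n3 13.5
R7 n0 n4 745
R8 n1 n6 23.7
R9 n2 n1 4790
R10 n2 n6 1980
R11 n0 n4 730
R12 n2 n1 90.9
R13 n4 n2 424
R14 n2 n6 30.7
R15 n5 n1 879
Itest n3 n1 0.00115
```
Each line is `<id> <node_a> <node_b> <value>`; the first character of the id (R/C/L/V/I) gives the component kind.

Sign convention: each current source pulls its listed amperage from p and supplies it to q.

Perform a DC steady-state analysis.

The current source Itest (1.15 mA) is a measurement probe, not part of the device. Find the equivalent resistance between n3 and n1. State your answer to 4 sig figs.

MNA unknowns: 6 node voltages V₁..V_6
R1: Y=0.2519 on G[1,3]
R2: Y=0.1969 on G[6,0]
R3: Y=0.02849 on G[1,0]
R4: Y=0.2353 on G[0,3]
R5: Y=0.004854 on G[2,4]
R6: Y=0.07407 on G[5,3]
R7: Y=0.001342 on G[0,4]
R8: Y=0.04219 on G[1,6]
R9: Y=0.0002088 on G[2,1]
R10: Y=0.0005051 on G[2,6]
R11: Y=0.001370 on G[0,4]
R12: Y=0.01100 on G[2,1]
R13: Y=0.002358 on G[4,2]
R14: Y=0.03257 on G[2,6]
R15: Y=0.001138 on G[5,1]
Itest: z[3]−=0.00115, z[1]+=0.00115
solve → V1=0.002902, V2=0.001123, V3=-0.0008514, V4=0.0008158, V5=-0.0007946, V6=0.0005864

R_eq = 3.264 Ω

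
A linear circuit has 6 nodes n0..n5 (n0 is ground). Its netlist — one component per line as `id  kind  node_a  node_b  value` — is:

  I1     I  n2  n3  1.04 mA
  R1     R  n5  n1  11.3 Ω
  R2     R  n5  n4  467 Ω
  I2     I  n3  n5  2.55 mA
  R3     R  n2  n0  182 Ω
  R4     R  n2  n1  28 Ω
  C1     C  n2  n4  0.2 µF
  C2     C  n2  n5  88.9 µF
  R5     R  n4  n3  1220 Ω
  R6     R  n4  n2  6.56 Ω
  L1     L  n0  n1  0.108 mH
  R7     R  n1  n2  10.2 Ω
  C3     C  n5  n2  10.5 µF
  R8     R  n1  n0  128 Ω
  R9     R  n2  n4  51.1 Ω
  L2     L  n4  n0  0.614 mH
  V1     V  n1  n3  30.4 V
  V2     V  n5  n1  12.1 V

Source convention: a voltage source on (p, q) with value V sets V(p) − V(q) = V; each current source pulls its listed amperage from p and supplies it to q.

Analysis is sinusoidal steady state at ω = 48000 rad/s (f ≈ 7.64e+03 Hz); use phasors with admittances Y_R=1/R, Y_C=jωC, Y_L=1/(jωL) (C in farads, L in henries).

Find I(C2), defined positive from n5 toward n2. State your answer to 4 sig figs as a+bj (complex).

MNA unknowns: 5 node voltages V₁..V_5 plus 2 source currents (V1, V2)
I1: z[2]−=0.00104, z[3]+=0.00104
R1: Y=0.08850+0.000j on G[5,1]
R2: Y=0.002141+0.000j on G[5,4]
I2: z[3]−=0.00255, z[5]+=0.00255
R3: Y=0.005495+0.000j on G[2,0]
R4: Y=0.03571+0.000j on G[2,1]
C1: Y=0.000+0.009600j on G[2,4]
C2: Y=0.000+4.267j on G[2,5]
R5: Y=0.0008197+0.000j on G[4,3]
R6: Y=0.1524+0.000j on G[4,2]
L1: Y=0.000-0.1929j on G[0,1]
R7: Y=0.09804+0.000j on G[1,2]
C3: Y=0.000+0.5040j on G[5,2]
R8: Y=0.007812+0.000j on G[1,0]
R9: Y=0.01957+0.000j on G[2,4]
L2: Y=0.000-0.03393j on G[4,0]
V1: row V1−V3=30.4, i_V1 at 1,3
V2: row V5−V1=12.1, i_V2 at 5,1
solve → V1=-1.776-0.5372j, V2=10.38-0.1645j, V3=-32.18-0.5372j, V4=9.945+1.782j, V5=10.32-0.5372j
aux → i_V1=-0.03301-0.001901j, i_V2=-2.848+0.2866j

1.591-0.2519j A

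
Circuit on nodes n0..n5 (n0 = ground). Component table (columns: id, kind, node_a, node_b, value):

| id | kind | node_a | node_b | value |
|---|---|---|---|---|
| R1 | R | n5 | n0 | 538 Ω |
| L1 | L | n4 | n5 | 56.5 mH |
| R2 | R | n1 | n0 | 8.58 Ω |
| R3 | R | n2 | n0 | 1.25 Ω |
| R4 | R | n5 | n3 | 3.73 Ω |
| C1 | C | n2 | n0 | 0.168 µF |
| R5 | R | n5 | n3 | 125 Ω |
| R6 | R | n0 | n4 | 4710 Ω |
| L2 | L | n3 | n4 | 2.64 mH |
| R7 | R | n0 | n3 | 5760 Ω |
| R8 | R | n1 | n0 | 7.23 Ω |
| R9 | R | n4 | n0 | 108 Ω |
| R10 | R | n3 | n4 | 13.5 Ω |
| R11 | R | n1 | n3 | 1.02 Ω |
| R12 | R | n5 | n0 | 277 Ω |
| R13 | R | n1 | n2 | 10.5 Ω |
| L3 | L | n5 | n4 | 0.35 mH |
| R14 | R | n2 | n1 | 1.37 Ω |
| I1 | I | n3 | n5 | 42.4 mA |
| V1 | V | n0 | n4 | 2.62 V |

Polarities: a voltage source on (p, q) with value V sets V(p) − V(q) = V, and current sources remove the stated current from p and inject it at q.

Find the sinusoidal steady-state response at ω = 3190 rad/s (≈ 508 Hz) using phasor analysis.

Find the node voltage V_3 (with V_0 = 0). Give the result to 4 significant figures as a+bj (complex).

-1.337+0.3704j V

Element admittances at ω=3190 rad/s:
  Y(R1) = 0.001859+0.000j S between n5,n0
  Y(L1) = 0.000-0.005548j S between n4,n5
  Y(R2) = 0.1166+0.000j S between n1,n0
  Y(R3) = 0.8000+0.000j S between n2,n0
  Y(R4) = 0.2681+0.000j S between n5,n3
  Y(C1) = 0.000+0.0005359j S between n2,n0
  Y(R5) = 0.008000+0.000j S between n5,n3
  Y(R6) = 0.0002123+0.000j S between n0,n4
  Y(L2) = 0.000-0.1187j S between n3,n4
  Y(R7) = 0.0001736+0.000j S between n0,n3
  Y(R8) = 0.1383+0.000j S between n1,n0
  Y(R9) = 0.009259+0.000j S between n4,n0
  Y(R10) = 0.07407+0.000j S between n3,n4
  Y(R11) = 0.9804+0.000j S between n1,n3
  Y(R12) = 0.003610+0.000j S between n5,n0
  Y(R13) = 0.09524+0.000j S between n1,n2
  Y(L3) = 0.000-0.8957j S between n5,n4
  Y(R14) = 0.7299+0.000j S between n2,n1
  I1: injects 0.0424 A into n5 (from n3)
  V1: constraint V(n0)−V(n4) = 2.62
Assemble and solve the 6×6 MNA system:
  V(n1)=-0.7987+0.2213j  V(n2)=-0.4055+0.1125j  V(n3)=-1.337+0.3704j  V(n4)=-2.620+0.000j  V(n5)=-2.594+0.4477j
  i(V1)=-0.5673+0.1487j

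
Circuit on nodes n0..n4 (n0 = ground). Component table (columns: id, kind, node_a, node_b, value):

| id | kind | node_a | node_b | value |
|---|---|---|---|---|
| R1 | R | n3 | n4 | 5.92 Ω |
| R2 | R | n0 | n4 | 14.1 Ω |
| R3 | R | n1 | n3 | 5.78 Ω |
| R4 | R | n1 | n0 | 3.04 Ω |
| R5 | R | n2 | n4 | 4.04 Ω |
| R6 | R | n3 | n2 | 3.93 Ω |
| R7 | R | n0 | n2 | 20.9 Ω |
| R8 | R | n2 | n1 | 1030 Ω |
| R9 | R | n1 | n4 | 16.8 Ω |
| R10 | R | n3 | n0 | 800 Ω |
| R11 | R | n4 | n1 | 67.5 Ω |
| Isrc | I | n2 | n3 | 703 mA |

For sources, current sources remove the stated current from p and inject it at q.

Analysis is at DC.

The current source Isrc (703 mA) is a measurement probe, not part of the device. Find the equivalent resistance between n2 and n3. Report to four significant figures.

R_eq = 2.510 Ω

Element admittances at DC:
  Y(R1) = 0.1689 S between n3,n4
  Y(R2) = 0.07092 S between n0,n4
  Y(R3) = 0.1730 S between n1,n3
  Y(R4) = 0.3289 S between n1,n0
  Y(R5) = 0.2475 S between n2,n4
  Y(R6) = 0.2545 S between n3,n2
  Y(R7) = 0.04785 S between n0,n2
  Y(R8) = 0.0009709 S between n2,n1
  Y(R9) = 0.05952 S between n1,n4
  Y(R10) = 0.001250 S between n3,n0
  Y(R11) = 0.01481 S between n4,n1
  Isrc: injects 0.703 A into n3 (from n2)
Assemble and solve the 4×4 MNA system:
  V(n1)=0.1917  V(n2)=-1.030  V(n3)=0.7347  V(n4)=-0.2075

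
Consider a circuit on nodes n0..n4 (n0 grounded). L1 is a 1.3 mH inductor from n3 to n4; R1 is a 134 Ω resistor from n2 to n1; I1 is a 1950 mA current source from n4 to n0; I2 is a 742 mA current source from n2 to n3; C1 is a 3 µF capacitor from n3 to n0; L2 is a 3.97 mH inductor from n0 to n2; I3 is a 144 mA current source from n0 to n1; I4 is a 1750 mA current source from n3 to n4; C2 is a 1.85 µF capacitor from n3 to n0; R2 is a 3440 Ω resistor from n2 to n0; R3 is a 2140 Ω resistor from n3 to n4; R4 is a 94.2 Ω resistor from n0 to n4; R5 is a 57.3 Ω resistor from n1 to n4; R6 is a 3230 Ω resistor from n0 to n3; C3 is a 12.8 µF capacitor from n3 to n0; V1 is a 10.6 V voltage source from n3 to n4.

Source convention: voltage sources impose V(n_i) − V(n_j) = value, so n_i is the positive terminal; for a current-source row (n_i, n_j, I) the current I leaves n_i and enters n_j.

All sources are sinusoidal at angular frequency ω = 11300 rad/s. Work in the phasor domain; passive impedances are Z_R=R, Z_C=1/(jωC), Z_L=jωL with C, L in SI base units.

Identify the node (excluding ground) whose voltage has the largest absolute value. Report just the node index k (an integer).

Element admittances at ω=11300 rad/s:
  Y(L1) = 0.000-0.06807j S between n3,n4
  Y(R1) = 0.007463+0.000j S between n2,n1
  I1: injects 1.95 A into n0 (from n4)
  I2: injects 0.742 A into n3 (from n2)
  Y(C1) = 0.000+0.03390j S between n3,n0
  Y(L2) = 0.000-0.02229j S between n0,n2
  I3: injects 0.144 A into n1 (from n0)
  I4: injects 1.75 A into n4 (from n3)
  Y(C2) = 0.000+0.02090j S between n3,n0
  Y(R2) = 0.0002907+0.000j S between n2,n0
  Y(R3) = 0.0004673+0.000j S between n3,n4
  Y(R4) = 0.01062+0.000j S between n0,n4
  Y(R5) = 0.01745+0.000j S between n1,n4
  Y(R6) = 0.0003096+0.000j S between n0,n3
  Y(C3) = 0.000+0.1446j S between n3,n0
  V1: constraint V(n3)−V(n4) = 10.6
Assemble and solve the 5×5 MNA system:
  V(n1)=-5.211-6.157j  V(n2)=-9.031-31.89j  V(n3)=-1.228+4.846j  V(n4)=-11.83+4.846j
  i(V1)=-0.04601+0.9651j

2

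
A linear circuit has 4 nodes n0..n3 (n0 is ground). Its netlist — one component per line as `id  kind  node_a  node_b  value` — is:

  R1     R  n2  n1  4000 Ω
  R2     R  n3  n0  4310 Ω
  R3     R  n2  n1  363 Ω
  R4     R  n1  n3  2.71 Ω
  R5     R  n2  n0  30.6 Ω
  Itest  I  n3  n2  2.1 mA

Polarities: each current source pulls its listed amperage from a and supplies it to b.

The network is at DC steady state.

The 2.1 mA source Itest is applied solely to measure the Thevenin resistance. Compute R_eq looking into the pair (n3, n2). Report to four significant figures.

Apply KCL at each of the 3 non-ground nodes and solve the resulting linear system.
Node n1: branches {R1, R3, R4} → V_1 = -0.6441
Node n2: branches {R1, R3, R5, Itest} → V_2 = 0.004611
Node n3: branches {R2, R4, Itest} → V_3 = -0.6494

R_eq = 311.4 Ω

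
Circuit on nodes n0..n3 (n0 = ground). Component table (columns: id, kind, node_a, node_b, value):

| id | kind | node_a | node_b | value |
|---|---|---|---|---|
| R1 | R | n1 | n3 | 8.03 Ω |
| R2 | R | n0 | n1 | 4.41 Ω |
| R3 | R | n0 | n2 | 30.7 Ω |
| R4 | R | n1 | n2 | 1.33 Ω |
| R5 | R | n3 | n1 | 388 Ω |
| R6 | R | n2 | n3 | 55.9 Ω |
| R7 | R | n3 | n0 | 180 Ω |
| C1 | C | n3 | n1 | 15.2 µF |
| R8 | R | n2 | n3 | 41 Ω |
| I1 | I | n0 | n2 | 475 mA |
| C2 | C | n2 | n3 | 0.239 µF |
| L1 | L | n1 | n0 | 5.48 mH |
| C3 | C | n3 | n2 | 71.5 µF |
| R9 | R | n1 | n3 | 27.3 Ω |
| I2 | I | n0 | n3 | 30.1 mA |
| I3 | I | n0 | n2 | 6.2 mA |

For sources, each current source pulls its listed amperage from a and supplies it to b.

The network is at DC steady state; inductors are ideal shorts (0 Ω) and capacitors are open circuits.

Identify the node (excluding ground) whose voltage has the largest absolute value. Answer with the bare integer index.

Element admittances at DC:
  Y(R1) = 0.1245 S between n1,n3
  Y(R2) = 0.2268 S between n0,n1
  Y(R3) = 0.03257 S between n0,n2
  Y(R4) = 0.7519 S between n1,n2
  Y(R5) = 0.002577 S between n3,n1
  Y(R6) = 0.01789 S between n2,n3
  Y(R7) = 0.005556 S between n3,n0
  Y(C1) = 0.000 S between n3,n1
  Y(R8) = 0.02439 S between n2,n3
  I1: injects 0.475 A into n2 (from n0)
  Y(C2) = 0.000 S between n2,n3
  L1: short n1↔n0 (DC inductor)
  Y(C3) = 0.000 S between n3,n2
  Y(R9) = 0.03663 S between n1,n3
  I2: injects 0.0301 A into n3 (from n0)
  I3: injects 0.0062 A into n2 (from n0)
Assemble and solve the 4×4 MNA system:
  V(n1)=0.000  V(n2)=0.5954  V(n3)=0.2612
  i(L1)=0.4905

2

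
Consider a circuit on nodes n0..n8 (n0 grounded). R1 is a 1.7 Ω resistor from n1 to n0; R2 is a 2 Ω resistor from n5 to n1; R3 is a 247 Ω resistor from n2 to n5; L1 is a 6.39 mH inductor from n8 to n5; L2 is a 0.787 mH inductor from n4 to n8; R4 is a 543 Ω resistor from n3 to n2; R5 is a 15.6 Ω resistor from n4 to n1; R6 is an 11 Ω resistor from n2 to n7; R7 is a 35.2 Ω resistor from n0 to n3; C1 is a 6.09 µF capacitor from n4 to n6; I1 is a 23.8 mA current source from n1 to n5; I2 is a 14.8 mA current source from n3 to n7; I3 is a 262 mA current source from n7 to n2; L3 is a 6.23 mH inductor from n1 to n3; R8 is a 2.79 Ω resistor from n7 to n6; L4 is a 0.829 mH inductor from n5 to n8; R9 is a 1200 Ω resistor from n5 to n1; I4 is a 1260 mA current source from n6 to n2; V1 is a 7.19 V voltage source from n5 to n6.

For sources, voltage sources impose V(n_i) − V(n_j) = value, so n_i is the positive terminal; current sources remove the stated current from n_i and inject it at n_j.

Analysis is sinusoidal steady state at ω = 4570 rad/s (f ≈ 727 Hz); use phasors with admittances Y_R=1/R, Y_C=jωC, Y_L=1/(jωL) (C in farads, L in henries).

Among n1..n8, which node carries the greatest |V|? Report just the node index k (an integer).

2

Element admittances at ω=4570 rad/s:
  Y(R1) = 0.5882+0.000j S between n1,n0
  Y(R2) = 0.5000+0.000j S between n5,n1
  Y(R3) = 0.004049+0.000j S between n2,n5
  Y(L1) = 0.000-0.03424j S between n8,n5
  Y(L2) = 0.000-0.2780j S between n4,n8
  Y(R4) = 0.001842+0.000j S between n3,n2
  Y(R5) = 0.06410+0.000j S between n4,n1
  Y(R6) = 0.09091+0.000j S between n2,n7
  Y(R7) = 0.02841+0.000j S between n0,n3
  Y(C1) = 0.000+0.02783j S between n4,n6
  I1: injects 0.0238 A into n5 (from n1)
  I2: injects 0.0148 A into n7 (from n3)
  I3: injects 0.262 A into n2 (from n7)
  Y(L3) = 0.000-0.03512j S between n1,n3
  Y(R8) = 0.3584+0.000j S between n7,n6
  Y(L4) = 0.000-0.2640j S between n5,n8
  Y(R9) = 0.0008333+0.000j S between n5,n1
  I4: injects 1.26 A into n2 (from n6)
  V1: constraint V(n5)−V(n6) = 7.19
Assemble and solve the 9×9 MNA system:
  V(n1)=-0.004586-0.005800j  V(n2)=12.00+0.07423j  V(n3)=0.09495+0.1201j  V(n4)=1.252-0.6211j  V(n5)=-0.1321+0.07312j  V(n6)=-7.322+0.07312j  V(n7)=-3.964+0.07335j  V(n8)=0.5358-0.2619j
  i(V1)=0.03690-0.2387j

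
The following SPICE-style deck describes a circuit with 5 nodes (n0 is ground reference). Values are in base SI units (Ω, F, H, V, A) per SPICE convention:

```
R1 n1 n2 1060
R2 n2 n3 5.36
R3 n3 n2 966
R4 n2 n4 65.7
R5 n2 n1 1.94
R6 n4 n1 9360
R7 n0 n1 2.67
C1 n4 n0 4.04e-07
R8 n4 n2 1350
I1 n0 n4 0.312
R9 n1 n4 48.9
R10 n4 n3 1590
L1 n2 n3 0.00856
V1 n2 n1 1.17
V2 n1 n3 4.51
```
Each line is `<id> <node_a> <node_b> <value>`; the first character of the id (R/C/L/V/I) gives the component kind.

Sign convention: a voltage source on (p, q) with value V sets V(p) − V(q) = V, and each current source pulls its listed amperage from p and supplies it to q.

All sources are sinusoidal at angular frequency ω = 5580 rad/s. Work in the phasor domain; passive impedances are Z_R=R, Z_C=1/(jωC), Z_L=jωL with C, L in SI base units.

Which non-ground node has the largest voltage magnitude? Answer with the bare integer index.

Element admittances at ω=5580 rad/s:
  Y(R1) = 0.0009434+0.000j S between n1,n2
  Y(R2) = 0.1866+0.000j S between n2,n3
  Y(R3) = 0.001035+0.000j S between n3,n2
  Y(R4) = 0.01522+0.000j S between n2,n4
  Y(R5) = 0.5155+0.000j S between n2,n1
  Y(R6) = 0.0001068+0.000j S between n4,n1
  Y(R7) = 0.3745+0.000j S between n0,n1
  Y(C1) = 0.000+0.002254j S between n4,n0
  Y(R8) = 0.0007407+0.000j S between n4,n2
  I1: injects 0.312 A into n4 (from n0)
  Y(R9) = 0.02045+0.000j S between n1,n4
  Y(R10) = 0.0006289+0.000j S between n4,n3
  Y(L1) = 0.000-0.02094j S between n2,n3
  V1: constraint V(n2)−V(n1) = 1.17
  V2: constraint V(n1)−V(n3) = 4.51
Assemble and solve the 6×6 MNA system:
  V(n1)=0.8292-0.05788j  V(n2)=1.999-0.05788j  V(n3)=-3.681-0.05788j  V(n4)=9.616-0.6414j
  i(V1)=-1.548+0.1096j  i(V2)=-1.074+0.1193j

4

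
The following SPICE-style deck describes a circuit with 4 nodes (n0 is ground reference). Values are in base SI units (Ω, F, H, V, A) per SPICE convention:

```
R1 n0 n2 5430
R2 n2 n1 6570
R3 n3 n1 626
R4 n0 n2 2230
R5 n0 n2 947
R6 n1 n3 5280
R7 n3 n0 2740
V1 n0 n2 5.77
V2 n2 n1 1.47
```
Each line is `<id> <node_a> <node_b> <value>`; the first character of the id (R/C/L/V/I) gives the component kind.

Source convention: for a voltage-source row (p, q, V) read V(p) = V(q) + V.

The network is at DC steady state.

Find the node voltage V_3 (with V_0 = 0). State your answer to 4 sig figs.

MNA unknowns: 3 node voltages V₁..V_3 plus 2 source currents (V1, V2)
R1: Y=0.0001842 on G[0,2]
R2: Y=0.0001522 on G[2,1]
R3: Y=0.001597 on G[3,1]
R4: Y=0.0004484 on G[0,2]
R5: Y=0.001056 on G[0,2]
R6: Y=0.0001894 on G[1,3]
R7: Y=0.0003650 on G[3,0]
V1: row V0−V2=5.77, i_V1 at 0,2
V2: row V2−V1=1.47, i_V2 at 2,1
solve → V1=-7.240, V2=-5.770, V3=-6.012
aux → i_V1=-0.01194, i_V2=-0.002418

-6.012 V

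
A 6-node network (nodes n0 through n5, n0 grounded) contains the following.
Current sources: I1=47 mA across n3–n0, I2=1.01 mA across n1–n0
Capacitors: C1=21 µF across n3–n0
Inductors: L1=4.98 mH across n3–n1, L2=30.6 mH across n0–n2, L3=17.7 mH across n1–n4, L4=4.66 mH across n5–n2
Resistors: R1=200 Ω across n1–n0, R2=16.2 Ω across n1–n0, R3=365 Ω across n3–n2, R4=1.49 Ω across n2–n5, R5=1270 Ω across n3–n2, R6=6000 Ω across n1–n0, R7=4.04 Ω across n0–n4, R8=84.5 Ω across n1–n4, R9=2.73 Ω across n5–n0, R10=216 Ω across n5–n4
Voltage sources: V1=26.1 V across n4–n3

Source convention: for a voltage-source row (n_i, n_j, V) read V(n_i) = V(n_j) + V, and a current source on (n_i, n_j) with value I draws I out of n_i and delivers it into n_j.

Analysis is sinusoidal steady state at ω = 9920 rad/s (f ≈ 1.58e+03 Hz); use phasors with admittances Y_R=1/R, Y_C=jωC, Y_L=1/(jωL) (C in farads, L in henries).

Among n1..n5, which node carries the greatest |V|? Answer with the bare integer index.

3

Element admittances at ω=9920 rad/s:
  I1: injects 0.047 A into n0 (from n3)
  Y(C1) = 0.000+0.2083j S between n3,n0
  Y(L1) = 0.000-0.02024j S between n3,n1
  Y(L2) = 0.000-0.003294j S between n0,n2
  Y(R1) = 0.005000+0.000j S between n1,n0
  Y(R2) = 0.06173+0.000j S between n1,n0
  Y(R3) = 0.002740+0.000j S between n3,n2
  I2: injects 0.00101 A into n0 (from n1)
  Y(R4) = 0.6711+0.000j S between n2,n5
  Y(R5) = 0.0007874+0.000j S between n3,n2
  Y(L3) = 0.000-0.005695j S between n1,n4
  Y(L4) = 0.000-0.02163j S between n5,n2
  Y(R6) = 0.0001667+0.000j S between n1,n0
  Y(R7) = 0.2475+0.000j S between n0,n4
  Y(R8) = 0.01183+0.000j S between n1,n4
  Y(R9) = 0.3663+0.000j S between n5,n0
  Y(R10) = 0.004630+0.000j S between n5,n4
  V1: constraint V(n4)−V(n3) = 26.1
Assemble and solve the 6×6 MNA system:
  V(n1)=3.188+6.553j  V(n2)=-0.1395+0.3196j  V(n3)=-16.92+12.08j  V(n4)=9.179+12.08j  V(n5)=-0.04785+0.2614j
  i(V1)=-2.417-3.076j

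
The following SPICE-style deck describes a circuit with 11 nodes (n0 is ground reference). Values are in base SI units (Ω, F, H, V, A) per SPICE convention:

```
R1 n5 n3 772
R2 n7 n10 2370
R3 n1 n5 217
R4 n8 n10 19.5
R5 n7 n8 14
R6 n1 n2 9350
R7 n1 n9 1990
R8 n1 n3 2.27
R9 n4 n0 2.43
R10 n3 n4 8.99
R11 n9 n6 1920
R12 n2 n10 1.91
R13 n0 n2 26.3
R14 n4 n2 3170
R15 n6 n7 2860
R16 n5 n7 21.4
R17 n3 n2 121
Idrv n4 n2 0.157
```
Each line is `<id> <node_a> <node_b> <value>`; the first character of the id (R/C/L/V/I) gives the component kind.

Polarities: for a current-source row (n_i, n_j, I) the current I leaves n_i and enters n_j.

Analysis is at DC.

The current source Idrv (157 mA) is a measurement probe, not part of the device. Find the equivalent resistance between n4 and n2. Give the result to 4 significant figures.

R_eq = 21.43 Ω

MNA unknowns: 10 node voltages V₁..V_10
R1: Y=0.001295 on G[5,3]
R2: Y=0.0004219 on G[7,10]
R3: Y=0.004608 on G[1,5]
R4: Y=0.05128 on G[8,10]
R5: Y=0.07143 on G[7,8]
R6: Y=0.0001070 on G[1,2]
R7: Y=0.0005025 on G[1,9]
R8: Y=0.4405 on G[1,3]
R9: Y=0.4115 on G[4,0]
R10: Y=0.1112 on G[3,4]
R11: Y=0.0005208 on G[9,6]
R12: Y=0.5236 on G[2,10]
R13: Y=0.03802 on G[0,2]
R14: Y=0.0003155 on G[4,2]
R15: Y=0.0003497 on G[6,7]
R16: Y=0.04673 on G[5,7]
R17: Y=0.008264 on G[3,2]
Idrv: z[4]−=0.157, z[2]+=0.157
solve → V1=0.08942, V2=3.080, V3=0.06449, V4=-0.2846, V5=2.322, V6=1.542, V7=2.605, V8=2.793, V9=0.8289, V10=3.054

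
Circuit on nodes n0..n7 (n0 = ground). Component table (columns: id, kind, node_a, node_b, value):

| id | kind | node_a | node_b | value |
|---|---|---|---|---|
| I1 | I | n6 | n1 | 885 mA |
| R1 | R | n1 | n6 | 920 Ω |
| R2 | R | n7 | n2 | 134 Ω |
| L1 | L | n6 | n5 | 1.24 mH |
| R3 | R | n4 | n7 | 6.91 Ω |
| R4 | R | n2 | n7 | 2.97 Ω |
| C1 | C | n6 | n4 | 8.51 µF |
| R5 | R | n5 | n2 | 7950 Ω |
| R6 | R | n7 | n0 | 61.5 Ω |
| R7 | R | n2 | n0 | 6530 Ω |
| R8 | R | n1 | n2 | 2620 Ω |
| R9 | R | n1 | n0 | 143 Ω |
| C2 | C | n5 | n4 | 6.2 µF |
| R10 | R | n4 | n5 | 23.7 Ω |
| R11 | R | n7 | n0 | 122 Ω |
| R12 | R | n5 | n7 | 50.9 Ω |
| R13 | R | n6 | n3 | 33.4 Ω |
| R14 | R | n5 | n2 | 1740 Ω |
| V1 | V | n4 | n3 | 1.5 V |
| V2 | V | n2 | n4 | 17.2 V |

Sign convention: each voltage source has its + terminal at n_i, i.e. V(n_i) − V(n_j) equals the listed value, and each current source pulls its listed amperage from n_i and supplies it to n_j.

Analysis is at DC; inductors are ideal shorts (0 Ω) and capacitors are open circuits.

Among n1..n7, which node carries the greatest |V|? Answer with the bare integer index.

1

Apply KCL at each of the 7 non-ground nodes and solve the resulting linear system.
Node n1: branches {I1, R1, R8, R9} → V_1 = 97.62
Node n2: branches {R2, R4, R5, R7, R8, R14, V2} → V_2 = -23.33
Node n3: branches {R13, V1} → V_3 = -42.03
Node n4: branches {R3, C1, C2, R10, V1, V2} → V_4 = -40.53
Node n5: branches {L1, R5, C2, R10, R12, R14} → V_5 = -46.05
Node n6: branches {I1, R1, L1, C1, R13} → V_6 = -46.05
Node n7: branches {R2, R3, R4, R6, R11, R12} → V_7 = -27.77
Source currents: i(L1)=-0.6083, i(V1)=0.1205, i(V2)=-1.493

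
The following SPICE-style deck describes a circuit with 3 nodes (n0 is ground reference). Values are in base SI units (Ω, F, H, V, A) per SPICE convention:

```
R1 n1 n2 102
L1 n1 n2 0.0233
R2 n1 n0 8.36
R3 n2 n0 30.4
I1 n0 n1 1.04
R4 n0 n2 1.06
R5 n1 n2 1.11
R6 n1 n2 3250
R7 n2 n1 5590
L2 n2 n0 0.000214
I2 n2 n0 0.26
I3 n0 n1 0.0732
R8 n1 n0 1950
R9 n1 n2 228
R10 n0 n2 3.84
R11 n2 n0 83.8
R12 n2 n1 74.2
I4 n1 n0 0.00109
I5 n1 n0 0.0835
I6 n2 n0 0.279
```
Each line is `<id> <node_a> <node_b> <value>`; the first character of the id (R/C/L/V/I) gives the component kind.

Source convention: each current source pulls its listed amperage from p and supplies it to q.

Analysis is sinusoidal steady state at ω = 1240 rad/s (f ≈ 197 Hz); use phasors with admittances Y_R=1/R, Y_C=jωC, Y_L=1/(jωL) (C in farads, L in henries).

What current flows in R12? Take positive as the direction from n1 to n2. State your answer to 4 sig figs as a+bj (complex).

0.01315+0.0002996j A

Apply KCL at each of the 2 non-ground nodes and solve the resulting linear system.
Node n1: branches {R1, L1, R2, I1, R5, R6, R7, I3, R8, R9, R12, I4, I5} → V_1 = 1.008+0.1093j
Node n2: branches {R1, L1, R3, R4, R5, R6, R7, L2, I2, R9, R10, R11, R12, I6} → V_2 = 0.03233+0.08707j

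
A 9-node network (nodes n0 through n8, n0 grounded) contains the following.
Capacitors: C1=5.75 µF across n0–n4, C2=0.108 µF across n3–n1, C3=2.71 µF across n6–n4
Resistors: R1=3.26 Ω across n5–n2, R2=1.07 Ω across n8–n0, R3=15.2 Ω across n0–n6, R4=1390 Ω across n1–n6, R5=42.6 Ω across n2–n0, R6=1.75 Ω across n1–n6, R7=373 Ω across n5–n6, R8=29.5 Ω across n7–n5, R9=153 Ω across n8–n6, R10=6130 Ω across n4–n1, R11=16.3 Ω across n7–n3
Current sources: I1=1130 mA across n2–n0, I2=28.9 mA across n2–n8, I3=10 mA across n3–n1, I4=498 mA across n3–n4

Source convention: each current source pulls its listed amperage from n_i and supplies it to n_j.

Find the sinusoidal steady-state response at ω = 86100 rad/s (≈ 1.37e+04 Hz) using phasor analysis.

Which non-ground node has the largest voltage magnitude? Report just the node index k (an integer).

3

Apply KCL at each of the 8 non-ground nodes and solve the resulting linear system.
Node n1: branches {R4, R6, C2, I3, R10} → V_1 = -3.688-0.07512j
Node n2: branches {R1, I1, R5, I2} → V_2 = -49.31+18.15j
Node n3: branches {C2, I3, R11, I4} → V_3 = -54.93+41.36j
Node n4: branches {C1, R10, C3, I4} → V_4 = -0.9713-0.4404j
Node n5: branches {R1, R7, R8} → V_5 = -49.31+19.54j
Node n6: branches {R3, R4, R6, R7, R9, C3} → V_6 = -3.032+0.7577j
Node n7: branches {R8, R11} → V_7 = -52.93+33.60j
Node n8: branches {R2, I2, R9} → V_8 = 0.009649+0.005262j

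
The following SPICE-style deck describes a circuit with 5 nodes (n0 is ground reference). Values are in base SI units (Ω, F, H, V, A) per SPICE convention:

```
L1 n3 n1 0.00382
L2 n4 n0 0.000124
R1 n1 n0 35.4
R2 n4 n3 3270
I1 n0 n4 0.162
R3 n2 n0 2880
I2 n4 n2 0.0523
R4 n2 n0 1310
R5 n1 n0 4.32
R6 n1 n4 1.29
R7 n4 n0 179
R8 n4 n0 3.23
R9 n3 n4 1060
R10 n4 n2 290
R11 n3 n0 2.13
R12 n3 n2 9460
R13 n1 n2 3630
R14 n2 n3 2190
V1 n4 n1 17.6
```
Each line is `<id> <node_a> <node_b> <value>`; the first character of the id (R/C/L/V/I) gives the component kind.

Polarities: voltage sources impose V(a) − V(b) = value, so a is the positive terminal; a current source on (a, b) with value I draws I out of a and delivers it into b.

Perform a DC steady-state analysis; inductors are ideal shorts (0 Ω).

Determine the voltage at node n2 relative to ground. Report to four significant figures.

6.959 V

Apply KCL at each of the 4 non-ground nodes and solve the resulting linear system.
Node n1: branches {L1, R1, R5, R6, R13, V1} → V_1 = -17.60
Node n2: branches {R3, I2, R4, R10, R12, R13, R14} → V_2 = 6.959
Node n3: branches {L1, R2, R9, R11, R12, R14} → V_3 = -17.60
Node n4: branches {L2, R2, I1, I2, R6, R7, R8, R9, R10, V1} → V_4 = 0.000
Source currents: i(L1)=8.299, i(L2)=12.99, i(V1)=-26.52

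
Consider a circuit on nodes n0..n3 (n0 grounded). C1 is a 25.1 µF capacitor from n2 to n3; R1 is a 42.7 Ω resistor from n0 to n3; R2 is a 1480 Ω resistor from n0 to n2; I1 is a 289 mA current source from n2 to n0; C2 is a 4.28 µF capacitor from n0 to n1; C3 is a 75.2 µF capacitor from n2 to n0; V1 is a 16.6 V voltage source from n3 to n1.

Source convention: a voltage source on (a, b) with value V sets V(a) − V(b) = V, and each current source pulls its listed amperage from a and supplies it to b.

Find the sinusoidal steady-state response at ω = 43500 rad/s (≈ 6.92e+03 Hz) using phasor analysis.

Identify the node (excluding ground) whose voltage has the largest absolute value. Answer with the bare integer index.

MNA unknowns: 3 node voltages V₁..V_3 plus 1 source current (V1)
C1: Y=0.000+1.092j on G[2,3]
R1: Y=0.02342+0.000j on G[0,3]
R2: Y=0.0006757+0.000j on G[0,2]
I1: z[2]−=0.289, z[0]+=0.289
C2: Y=0.000+0.1862j on G[0,1]
C3: Y=0.000+3.271j on G[2,0]
V1: row V3−V1=16.6, i_V1 at 3,1
solve → V1=-13.53+0.1437j, V2=0.7689+0.1023j, V3=3.072+0.1437j
aux → i_V1=-0.02676-2.519j

1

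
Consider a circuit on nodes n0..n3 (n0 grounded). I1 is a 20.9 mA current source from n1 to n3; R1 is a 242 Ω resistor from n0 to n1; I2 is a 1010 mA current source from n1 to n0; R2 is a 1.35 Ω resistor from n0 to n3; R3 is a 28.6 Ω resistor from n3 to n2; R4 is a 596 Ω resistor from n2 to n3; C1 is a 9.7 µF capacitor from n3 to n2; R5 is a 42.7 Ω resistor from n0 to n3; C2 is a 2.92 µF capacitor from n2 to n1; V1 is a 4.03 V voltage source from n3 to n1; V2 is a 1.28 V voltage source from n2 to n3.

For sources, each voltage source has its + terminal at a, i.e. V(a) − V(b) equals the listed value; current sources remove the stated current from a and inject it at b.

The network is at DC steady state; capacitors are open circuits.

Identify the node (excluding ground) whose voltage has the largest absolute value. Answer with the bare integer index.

Element admittances at DC:
  I1: injects 0.0209 A into n3 (from n1)
  Y(R1) = 0.004132 S between n0,n1
  I2: injects 1.01 A into n0 (from n1)
  Y(R2) = 0.7407 S between n0,n3
  Y(R3) = 0.03497 S between n3,n2
  Y(R4) = 0.001678 S between n2,n3
  Y(C1) = 0.000 S between n3,n2
  Y(R5) = 0.02342 S between n0,n3
  Y(C2) = 0.000 S between n2,n1
  V1: constraint V(n3)−V(n1) = 4.03
  V2: constraint V(n2)−V(n3) = 1.28
Assemble and solve the 5×5 MNA system:
  V(n1)=-5.323  V(n2)=-0.01293  V(n3)=-1.293
  i(V1)=1.009  i(V2)=-0.04690

1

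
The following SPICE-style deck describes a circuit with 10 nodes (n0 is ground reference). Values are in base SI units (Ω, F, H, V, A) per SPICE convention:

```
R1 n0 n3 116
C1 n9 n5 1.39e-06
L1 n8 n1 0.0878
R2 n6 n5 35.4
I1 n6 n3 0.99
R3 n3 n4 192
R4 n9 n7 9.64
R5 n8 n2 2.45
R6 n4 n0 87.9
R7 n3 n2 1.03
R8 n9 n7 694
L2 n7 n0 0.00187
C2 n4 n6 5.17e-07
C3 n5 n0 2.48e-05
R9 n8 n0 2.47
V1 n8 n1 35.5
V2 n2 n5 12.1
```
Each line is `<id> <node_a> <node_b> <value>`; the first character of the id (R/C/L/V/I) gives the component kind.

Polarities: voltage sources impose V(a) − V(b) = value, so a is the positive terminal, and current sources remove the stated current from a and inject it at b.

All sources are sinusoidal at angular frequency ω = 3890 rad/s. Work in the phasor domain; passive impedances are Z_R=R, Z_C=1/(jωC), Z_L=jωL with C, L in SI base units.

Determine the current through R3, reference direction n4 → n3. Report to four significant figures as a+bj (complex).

MNA unknowns: 9 node voltages V₁..V_9 plus 2 source currents (V1, V2)
R1: Y=0.008621+0.000j on G[0,3]
C1: Y=0.000+0.005407j on G[9,5]
L1: Y=0.000-0.002928j on G[8,1]
R2: Y=0.02825+0.000j on G[6,5]
I1: z[6]−=0.99, z[3]+=0.99
R3: Y=0.005208+0.000j on G[3,4]
R4: Y=0.1037+0.000j on G[9,7]
R5: Y=0.4082+0.000j on G[8,2]
R6: Y=0.01138+0.000j on G[4,0]
R7: Y=0.9709+0.000j on G[3,2]
R8: Y=0.001441+0.000j on G[9,7]
L2: Y=0.000-0.1375j on G[7,0]
C2: Y=0.000+0.002011j on G[4,6]
C3: Y=0.000+0.09647j on G[5,0]
R9: Y=0.4049+0.000j on G[8,0]
V1: row V8−V1=35.5, i_V1 at 8,1
V2: row V2−V5=12.1, i_V2 at 2,5
solve → V1=-34.32+2.458j, V2=2.354+4.895j, V3=3.324+4.807j, V4=-0.3836-3.774j, V5=-9.746+4.895j, V6=-43.95+7.997j, V7=0.3872-0.2212j, V8=1.182+2.458j, V9=0.09816-0.7273j
aux → i_V1=0.000+0.1039j, i_V2=0.4637-1.081j

-0.01931-0.04469j A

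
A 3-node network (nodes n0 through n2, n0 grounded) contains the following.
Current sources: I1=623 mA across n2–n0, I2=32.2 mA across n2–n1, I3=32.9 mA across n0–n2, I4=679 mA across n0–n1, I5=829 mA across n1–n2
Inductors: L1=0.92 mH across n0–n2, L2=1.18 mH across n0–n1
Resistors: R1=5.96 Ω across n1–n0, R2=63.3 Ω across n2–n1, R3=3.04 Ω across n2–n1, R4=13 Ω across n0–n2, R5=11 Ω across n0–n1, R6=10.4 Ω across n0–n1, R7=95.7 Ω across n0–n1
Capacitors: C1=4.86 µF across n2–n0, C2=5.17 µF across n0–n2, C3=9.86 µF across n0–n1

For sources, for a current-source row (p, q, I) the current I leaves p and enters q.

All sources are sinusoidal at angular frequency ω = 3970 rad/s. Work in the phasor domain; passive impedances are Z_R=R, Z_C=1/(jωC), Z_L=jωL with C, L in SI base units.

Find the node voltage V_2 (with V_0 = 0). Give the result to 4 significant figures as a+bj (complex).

0.3050+0.2651j V

Element admittances at ω=3970 rad/s:
  I1: injects 0.623 A into n0 (from n2)
  Y(L1) = 0.000-0.2738j S between n0,n2
  Y(R1) = 0.1678+0.000j S between n1,n0
  I2: injects 0.0322 A into n1 (from n2)
  Y(C1) = 0.000+0.01929j S between n2,n0
  Y(R2) = 0.01580+0.000j S between n2,n1
  Y(R3) = 0.3289+0.000j S between n2,n1
  Y(R4) = 0.07692+0.000j S between n0,n2
  Y(C2) = 0.000+0.02052j S between n0,n2
  I3: injects 0.0329 A into n2 (from n0)
  Y(R5) = 0.09091+0.000j S between n0,n1
  Y(C3) = 0.000+0.03914j S between n0,n1
  I4: injects 0.679 A into n1 (from n0)
  Y(R6) = 0.09615+0.000j S between n0,n1
  Y(R7) = 0.01045+0.000j S between n0,n1
  Y(L2) = 0.000-0.2135j S between n0,n1
  I5: injects 0.829 A into n2 (from n1)
Assemble and solve the 2×2 MNA system:
  V(n1)=-0.04662+0.1173j  V(n2)=0.3050+0.2651j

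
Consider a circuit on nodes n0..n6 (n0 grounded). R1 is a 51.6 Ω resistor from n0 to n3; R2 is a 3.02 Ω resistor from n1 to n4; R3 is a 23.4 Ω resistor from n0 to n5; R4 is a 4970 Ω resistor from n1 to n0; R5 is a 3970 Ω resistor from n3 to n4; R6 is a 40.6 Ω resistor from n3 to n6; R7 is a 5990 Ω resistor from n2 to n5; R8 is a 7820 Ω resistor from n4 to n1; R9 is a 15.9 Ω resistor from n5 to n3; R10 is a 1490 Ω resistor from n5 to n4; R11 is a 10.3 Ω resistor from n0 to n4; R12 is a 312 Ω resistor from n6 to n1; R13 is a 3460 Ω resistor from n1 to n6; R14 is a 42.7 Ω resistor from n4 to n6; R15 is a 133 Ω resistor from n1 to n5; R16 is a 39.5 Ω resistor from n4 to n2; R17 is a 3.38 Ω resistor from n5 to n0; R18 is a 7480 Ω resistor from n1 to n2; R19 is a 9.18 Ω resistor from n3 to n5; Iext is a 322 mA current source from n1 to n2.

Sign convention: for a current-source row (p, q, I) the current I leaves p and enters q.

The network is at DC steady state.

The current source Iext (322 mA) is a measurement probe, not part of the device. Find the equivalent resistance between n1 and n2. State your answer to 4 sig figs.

R_eq = 41.93 Ω

Element admittances at DC:
  Y(R1) = 0.01938 S between n0,n3
  Y(R2) = 0.3311 S between n1,n4
  Y(R3) = 0.04274 S between n0,n5
  Y(R4) = 0.0002012 S between n1,n0
  Y(R5) = 0.0002519 S between n3,n4
  Y(R6) = 0.02463 S between n3,n6
  Y(R7) = 0.0001669 S between n2,n5
  Y(R8) = 0.0001279 S between n4,n1
  Y(R9) = 0.06289 S between n5,n3
  Y(R10) = 0.0006711 S between n5,n4
  Y(R11) = 0.09709 S between n0,n4
  Y(R12) = 0.003205 S between n6,n1
  Y(R13) = 0.0002890 S between n1,n6
  Y(R14) = 0.02342 S between n4,n6
  Y(R15) = 0.007519 S between n1,n5
  Y(R16) = 0.02532 S between n4,n2
  Y(R17) = 0.2959 S between n5,n0
  Y(R18) = 0.0001337 S between n1,n2
  Y(R19) = 0.1089 S between n3,n5
  Iext: injects 0.322 A into n2 (from n1)
Assemble and solve the 6×6 MNA system:
  V(n1)=-0.8838  V(n2)=12.62  V(n3)=-0.01596  V(n4)=0.05371  V(n5)=-0.01396  V(n6)=-0.04313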